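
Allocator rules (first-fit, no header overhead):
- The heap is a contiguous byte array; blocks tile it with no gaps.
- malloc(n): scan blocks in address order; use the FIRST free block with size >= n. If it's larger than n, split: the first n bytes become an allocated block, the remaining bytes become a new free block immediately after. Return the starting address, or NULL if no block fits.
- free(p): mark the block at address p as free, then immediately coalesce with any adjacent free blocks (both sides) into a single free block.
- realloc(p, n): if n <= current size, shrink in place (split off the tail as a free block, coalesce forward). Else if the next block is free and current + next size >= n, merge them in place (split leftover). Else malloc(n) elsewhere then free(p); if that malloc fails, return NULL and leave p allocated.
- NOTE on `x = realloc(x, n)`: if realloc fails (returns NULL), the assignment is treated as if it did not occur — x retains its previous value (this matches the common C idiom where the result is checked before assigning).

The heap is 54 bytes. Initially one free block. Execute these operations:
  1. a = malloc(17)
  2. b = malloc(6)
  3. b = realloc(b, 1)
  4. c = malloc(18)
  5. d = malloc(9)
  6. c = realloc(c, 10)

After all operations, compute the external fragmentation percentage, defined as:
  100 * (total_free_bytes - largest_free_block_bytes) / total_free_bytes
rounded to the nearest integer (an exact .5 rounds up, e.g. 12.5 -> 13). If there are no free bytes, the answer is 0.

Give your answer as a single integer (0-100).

Op 1: a = malloc(17) -> a = 0; heap: [0-16 ALLOC][17-53 FREE]
Op 2: b = malloc(6) -> b = 17; heap: [0-16 ALLOC][17-22 ALLOC][23-53 FREE]
Op 3: b = realloc(b, 1) -> b = 17; heap: [0-16 ALLOC][17-17 ALLOC][18-53 FREE]
Op 4: c = malloc(18) -> c = 18; heap: [0-16 ALLOC][17-17 ALLOC][18-35 ALLOC][36-53 FREE]
Op 5: d = malloc(9) -> d = 36; heap: [0-16 ALLOC][17-17 ALLOC][18-35 ALLOC][36-44 ALLOC][45-53 FREE]
Op 6: c = realloc(c, 10) -> c = 18; heap: [0-16 ALLOC][17-17 ALLOC][18-27 ALLOC][28-35 FREE][36-44 ALLOC][45-53 FREE]
Free blocks: [8 9] total_free=17 largest=9 -> 100*(17-9)/17 = 800/17 ≈ 47.059 -> rounds to 47

Answer: 47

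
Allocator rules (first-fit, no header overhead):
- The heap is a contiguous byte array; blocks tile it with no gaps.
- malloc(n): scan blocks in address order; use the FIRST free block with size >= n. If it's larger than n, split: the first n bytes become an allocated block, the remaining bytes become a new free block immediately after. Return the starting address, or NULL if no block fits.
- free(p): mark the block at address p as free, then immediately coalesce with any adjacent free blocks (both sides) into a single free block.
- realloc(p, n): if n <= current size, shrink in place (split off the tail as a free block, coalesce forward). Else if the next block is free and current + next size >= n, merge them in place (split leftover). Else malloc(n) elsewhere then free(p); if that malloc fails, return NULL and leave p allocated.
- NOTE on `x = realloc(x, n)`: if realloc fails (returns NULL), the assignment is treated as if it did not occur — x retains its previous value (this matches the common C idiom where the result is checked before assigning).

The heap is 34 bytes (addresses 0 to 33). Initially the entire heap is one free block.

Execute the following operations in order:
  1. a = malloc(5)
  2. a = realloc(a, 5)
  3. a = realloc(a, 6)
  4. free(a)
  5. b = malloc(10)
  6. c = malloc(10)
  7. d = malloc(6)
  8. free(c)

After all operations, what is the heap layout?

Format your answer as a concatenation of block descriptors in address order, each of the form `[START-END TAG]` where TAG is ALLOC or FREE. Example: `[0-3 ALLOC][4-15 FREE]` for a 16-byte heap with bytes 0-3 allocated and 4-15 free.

Answer: [0-9 ALLOC][10-19 FREE][20-25 ALLOC][26-33 FREE]

Derivation:
Op 1: a = malloc(5) -> a = 0; heap: [0-4 ALLOC][5-33 FREE]
Op 2: a = realloc(a, 5) -> a = 0; heap: [0-4 ALLOC][5-33 FREE]
Op 3: a = realloc(a, 6) -> a = 0; heap: [0-5 ALLOC][6-33 FREE]
Op 4: free(a) -> (freed a); heap: [0-33 FREE]
Op 5: b = malloc(10) -> b = 0; heap: [0-9 ALLOC][10-33 FREE]
Op 6: c = malloc(10) -> c = 10; heap: [0-9 ALLOC][10-19 ALLOC][20-33 FREE]
Op 7: d = malloc(6) -> d = 20; heap: [0-9 ALLOC][10-19 ALLOC][20-25 ALLOC][26-33 FREE]
Op 8: free(c) -> (freed c); heap: [0-9 ALLOC][10-19 FREE][20-25 ALLOC][26-33 FREE]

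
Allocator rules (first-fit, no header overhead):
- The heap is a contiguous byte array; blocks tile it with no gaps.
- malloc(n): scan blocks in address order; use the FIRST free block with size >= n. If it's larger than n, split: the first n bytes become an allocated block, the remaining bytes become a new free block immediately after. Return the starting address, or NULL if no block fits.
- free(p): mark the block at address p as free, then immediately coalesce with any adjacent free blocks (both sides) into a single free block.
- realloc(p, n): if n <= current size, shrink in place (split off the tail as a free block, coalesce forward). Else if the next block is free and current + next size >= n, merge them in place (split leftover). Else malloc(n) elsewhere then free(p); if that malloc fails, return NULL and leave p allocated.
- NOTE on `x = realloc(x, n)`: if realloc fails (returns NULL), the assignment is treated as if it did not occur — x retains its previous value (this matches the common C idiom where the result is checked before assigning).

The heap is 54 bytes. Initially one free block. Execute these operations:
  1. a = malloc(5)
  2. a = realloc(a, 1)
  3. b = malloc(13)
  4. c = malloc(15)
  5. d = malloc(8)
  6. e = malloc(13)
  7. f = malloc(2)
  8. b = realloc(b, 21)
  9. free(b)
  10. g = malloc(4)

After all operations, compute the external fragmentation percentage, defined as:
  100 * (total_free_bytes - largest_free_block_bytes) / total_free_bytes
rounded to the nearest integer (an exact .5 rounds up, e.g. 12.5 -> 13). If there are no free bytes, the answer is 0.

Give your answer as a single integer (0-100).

Op 1: a = malloc(5) -> a = 0; heap: [0-4 ALLOC][5-53 FREE]
Op 2: a = realloc(a, 1) -> a = 0; heap: [0-0 ALLOC][1-53 FREE]
Op 3: b = malloc(13) -> b = 1; heap: [0-0 ALLOC][1-13 ALLOC][14-53 FREE]
Op 4: c = malloc(15) -> c = 14; heap: [0-0 ALLOC][1-13 ALLOC][14-28 ALLOC][29-53 FREE]
Op 5: d = malloc(8) -> d = 29; heap: [0-0 ALLOC][1-13 ALLOC][14-28 ALLOC][29-36 ALLOC][37-53 FREE]
Op 6: e = malloc(13) -> e = 37; heap: [0-0 ALLOC][1-13 ALLOC][14-28 ALLOC][29-36 ALLOC][37-49 ALLOC][50-53 FREE]
Op 7: f = malloc(2) -> f = 50; heap: [0-0 ALLOC][1-13 ALLOC][14-28 ALLOC][29-36 ALLOC][37-49 ALLOC][50-51 ALLOC][52-53 FREE]
Op 8: b = realloc(b, 21) -> NULL (b unchanged); heap: [0-0 ALLOC][1-13 ALLOC][14-28 ALLOC][29-36 ALLOC][37-49 ALLOC][50-51 ALLOC][52-53 FREE]
Op 9: free(b) -> (freed b); heap: [0-0 ALLOC][1-13 FREE][14-28 ALLOC][29-36 ALLOC][37-49 ALLOC][50-51 ALLOC][52-53 FREE]
Op 10: g = malloc(4) -> g = 1; heap: [0-0 ALLOC][1-4 ALLOC][5-13 FREE][14-28 ALLOC][29-36 ALLOC][37-49 ALLOC][50-51 ALLOC][52-53 FREE]
Free blocks: [9 2] total_free=11 largest=9 -> 100*(11-9)/11 = 200/11 ≈ 18.182 -> rounds to 18

Answer: 18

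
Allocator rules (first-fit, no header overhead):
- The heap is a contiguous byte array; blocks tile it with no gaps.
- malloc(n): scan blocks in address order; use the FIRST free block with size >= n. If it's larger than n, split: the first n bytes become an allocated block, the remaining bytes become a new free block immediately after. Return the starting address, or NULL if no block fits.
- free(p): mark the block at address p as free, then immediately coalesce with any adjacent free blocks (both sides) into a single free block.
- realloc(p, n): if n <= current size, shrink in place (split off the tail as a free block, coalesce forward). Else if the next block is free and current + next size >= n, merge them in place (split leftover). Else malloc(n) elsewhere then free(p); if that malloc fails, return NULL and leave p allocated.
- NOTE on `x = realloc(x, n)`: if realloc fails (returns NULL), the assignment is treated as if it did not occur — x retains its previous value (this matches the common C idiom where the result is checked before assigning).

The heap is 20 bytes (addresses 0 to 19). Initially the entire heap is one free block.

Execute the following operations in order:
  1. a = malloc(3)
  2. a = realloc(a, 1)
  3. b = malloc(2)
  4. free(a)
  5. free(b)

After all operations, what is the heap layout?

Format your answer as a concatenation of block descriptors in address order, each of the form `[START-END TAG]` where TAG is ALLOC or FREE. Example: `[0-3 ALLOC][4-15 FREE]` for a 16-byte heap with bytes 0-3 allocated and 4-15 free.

Op 1: a = malloc(3) -> a = 0; heap: [0-2 ALLOC][3-19 FREE]
Op 2: a = realloc(a, 1) -> a = 0; heap: [0-0 ALLOC][1-19 FREE]
Op 3: b = malloc(2) -> b = 1; heap: [0-0 ALLOC][1-2 ALLOC][3-19 FREE]
Op 4: free(a) -> (freed a); heap: [0-0 FREE][1-2 ALLOC][3-19 FREE]
Op 5: free(b) -> (freed b); heap: [0-19 FREE]

Answer: [0-19 FREE]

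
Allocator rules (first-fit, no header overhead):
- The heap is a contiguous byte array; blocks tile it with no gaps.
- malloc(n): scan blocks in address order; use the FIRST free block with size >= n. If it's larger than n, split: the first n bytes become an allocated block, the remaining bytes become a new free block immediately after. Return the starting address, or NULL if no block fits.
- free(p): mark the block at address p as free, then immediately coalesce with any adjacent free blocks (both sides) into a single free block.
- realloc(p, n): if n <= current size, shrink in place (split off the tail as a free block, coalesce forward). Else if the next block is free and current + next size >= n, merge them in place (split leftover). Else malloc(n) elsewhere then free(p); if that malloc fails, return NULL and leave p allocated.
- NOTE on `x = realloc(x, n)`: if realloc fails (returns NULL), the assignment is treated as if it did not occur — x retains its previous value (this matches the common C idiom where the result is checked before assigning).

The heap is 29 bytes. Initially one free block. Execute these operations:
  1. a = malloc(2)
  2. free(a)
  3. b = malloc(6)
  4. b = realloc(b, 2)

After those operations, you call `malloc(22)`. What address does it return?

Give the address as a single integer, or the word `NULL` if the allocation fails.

Answer: 2

Derivation:
Op 1: a = malloc(2) -> a = 0; heap: [0-1 ALLOC][2-28 FREE]
Op 2: free(a) -> (freed a); heap: [0-28 FREE]
Op 3: b = malloc(6) -> b = 0; heap: [0-5 ALLOC][6-28 FREE]
Op 4: b = realloc(b, 2) -> b = 0; heap: [0-1 ALLOC][2-28 FREE]
malloc(22): first-fit scan over [0-1 ALLOC][2-28 FREE] -> 2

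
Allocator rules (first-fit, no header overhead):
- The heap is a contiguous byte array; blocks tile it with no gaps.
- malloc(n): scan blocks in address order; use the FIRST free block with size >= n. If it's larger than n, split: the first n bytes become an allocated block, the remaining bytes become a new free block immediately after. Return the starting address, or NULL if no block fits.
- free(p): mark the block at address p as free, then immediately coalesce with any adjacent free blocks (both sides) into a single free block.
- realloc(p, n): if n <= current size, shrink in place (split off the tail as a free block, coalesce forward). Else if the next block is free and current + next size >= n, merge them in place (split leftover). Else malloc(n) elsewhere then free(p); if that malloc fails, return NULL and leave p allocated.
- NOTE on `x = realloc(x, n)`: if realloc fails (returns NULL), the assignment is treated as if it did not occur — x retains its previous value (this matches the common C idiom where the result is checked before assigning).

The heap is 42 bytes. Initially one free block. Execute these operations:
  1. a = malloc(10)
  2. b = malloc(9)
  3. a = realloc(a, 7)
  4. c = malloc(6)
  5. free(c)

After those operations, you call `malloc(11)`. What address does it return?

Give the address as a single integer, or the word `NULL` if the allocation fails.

Answer: 19

Derivation:
Op 1: a = malloc(10) -> a = 0; heap: [0-9 ALLOC][10-41 FREE]
Op 2: b = malloc(9) -> b = 10; heap: [0-9 ALLOC][10-18 ALLOC][19-41 FREE]
Op 3: a = realloc(a, 7) -> a = 0; heap: [0-6 ALLOC][7-9 FREE][10-18 ALLOC][19-41 FREE]
Op 4: c = malloc(6) -> c = 19; heap: [0-6 ALLOC][7-9 FREE][10-18 ALLOC][19-24 ALLOC][25-41 FREE]
Op 5: free(c) -> (freed c); heap: [0-6 ALLOC][7-9 FREE][10-18 ALLOC][19-41 FREE]
malloc(11): first-fit scan over [0-6 ALLOC][7-9 FREE][10-18 ALLOC][19-41 FREE] -> 19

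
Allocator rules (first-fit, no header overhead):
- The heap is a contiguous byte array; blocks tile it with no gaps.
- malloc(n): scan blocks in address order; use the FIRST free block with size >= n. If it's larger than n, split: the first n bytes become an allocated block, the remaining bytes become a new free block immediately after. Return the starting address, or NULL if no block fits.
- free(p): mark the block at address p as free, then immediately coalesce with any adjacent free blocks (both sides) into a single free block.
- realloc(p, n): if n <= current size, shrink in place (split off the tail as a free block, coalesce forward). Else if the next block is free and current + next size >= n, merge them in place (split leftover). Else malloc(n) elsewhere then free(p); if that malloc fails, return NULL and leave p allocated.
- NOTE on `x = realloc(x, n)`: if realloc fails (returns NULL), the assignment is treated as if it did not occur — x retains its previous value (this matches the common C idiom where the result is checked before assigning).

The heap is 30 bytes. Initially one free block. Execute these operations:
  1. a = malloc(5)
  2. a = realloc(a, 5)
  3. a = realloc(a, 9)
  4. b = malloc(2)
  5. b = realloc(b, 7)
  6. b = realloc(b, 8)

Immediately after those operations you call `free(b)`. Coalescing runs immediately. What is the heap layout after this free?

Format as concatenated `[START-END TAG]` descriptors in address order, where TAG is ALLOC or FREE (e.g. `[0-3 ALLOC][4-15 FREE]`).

Op 1: a = malloc(5) -> a = 0; heap: [0-4 ALLOC][5-29 FREE]
Op 2: a = realloc(a, 5) -> a = 0; heap: [0-4 ALLOC][5-29 FREE]
Op 3: a = realloc(a, 9) -> a = 0; heap: [0-8 ALLOC][9-29 FREE]
Op 4: b = malloc(2) -> b = 9; heap: [0-8 ALLOC][9-10 ALLOC][11-29 FREE]
Op 5: b = realloc(b, 7) -> b = 9; heap: [0-8 ALLOC][9-15 ALLOC][16-29 FREE]
Op 6: b = realloc(b, 8) -> b = 9; heap: [0-8 ALLOC][9-16 ALLOC][17-29 FREE]
free(b): b = 9 -> block [9-16 ALLOC]; mark free, coalesce with adjacent free neighbors -> [0-8 ALLOC][9-29 FREE]

Answer: [0-8 ALLOC][9-29 FREE]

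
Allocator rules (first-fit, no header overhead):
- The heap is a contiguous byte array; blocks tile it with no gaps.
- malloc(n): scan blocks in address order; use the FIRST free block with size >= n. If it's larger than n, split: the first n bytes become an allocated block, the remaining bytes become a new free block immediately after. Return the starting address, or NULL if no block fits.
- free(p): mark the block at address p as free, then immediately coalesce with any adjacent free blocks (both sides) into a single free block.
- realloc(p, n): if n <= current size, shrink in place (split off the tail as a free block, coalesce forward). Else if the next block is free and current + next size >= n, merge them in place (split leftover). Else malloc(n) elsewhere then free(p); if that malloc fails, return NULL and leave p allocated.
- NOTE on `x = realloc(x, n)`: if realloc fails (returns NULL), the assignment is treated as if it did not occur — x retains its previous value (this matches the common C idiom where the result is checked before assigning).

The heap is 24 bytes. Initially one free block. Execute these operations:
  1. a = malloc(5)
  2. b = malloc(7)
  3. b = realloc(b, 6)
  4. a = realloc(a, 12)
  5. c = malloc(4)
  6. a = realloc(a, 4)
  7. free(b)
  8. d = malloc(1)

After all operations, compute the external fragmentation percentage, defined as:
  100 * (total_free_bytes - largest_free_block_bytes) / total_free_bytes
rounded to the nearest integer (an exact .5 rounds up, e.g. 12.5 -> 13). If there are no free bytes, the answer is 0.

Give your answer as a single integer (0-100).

Op 1: a = malloc(5) -> a = 0; heap: [0-4 ALLOC][5-23 FREE]
Op 2: b = malloc(7) -> b = 5; heap: [0-4 ALLOC][5-11 ALLOC][12-23 FREE]
Op 3: b = realloc(b, 6) -> b = 5; heap: [0-4 ALLOC][5-10 ALLOC][11-23 FREE]
Op 4: a = realloc(a, 12) -> a = 11; heap: [0-4 FREE][5-10 ALLOC][11-22 ALLOC][23-23 FREE]
Op 5: c = malloc(4) -> c = 0; heap: [0-3 ALLOC][4-4 FREE][5-10 ALLOC][11-22 ALLOC][23-23 FREE]
Op 6: a = realloc(a, 4) -> a = 11; heap: [0-3 ALLOC][4-4 FREE][5-10 ALLOC][11-14 ALLOC][15-23 FREE]
Op 7: free(b) -> (freed b); heap: [0-3 ALLOC][4-10 FREE][11-14 ALLOC][15-23 FREE]
Op 8: d = malloc(1) -> d = 4; heap: [0-3 ALLOC][4-4 ALLOC][5-10 FREE][11-14 ALLOC][15-23 FREE]
Free blocks: [6 9] total_free=15 largest=9 -> 100*(15-9)/15 = 600/15 = 40

Answer: 40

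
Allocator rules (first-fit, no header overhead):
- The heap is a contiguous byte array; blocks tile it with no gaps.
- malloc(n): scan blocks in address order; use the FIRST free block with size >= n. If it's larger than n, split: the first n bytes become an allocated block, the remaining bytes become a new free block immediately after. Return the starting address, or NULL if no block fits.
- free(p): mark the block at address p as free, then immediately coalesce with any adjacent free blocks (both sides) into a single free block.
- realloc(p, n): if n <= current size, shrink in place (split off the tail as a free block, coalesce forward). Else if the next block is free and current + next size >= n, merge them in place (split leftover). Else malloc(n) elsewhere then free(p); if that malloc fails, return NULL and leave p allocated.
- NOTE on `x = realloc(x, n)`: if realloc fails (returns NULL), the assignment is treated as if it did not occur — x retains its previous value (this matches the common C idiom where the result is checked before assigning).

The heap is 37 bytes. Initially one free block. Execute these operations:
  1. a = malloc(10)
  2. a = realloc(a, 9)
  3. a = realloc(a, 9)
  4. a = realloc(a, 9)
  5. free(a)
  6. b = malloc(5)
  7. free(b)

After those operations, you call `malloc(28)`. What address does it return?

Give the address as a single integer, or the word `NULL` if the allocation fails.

Op 1: a = malloc(10) -> a = 0; heap: [0-9 ALLOC][10-36 FREE]
Op 2: a = realloc(a, 9) -> a = 0; heap: [0-8 ALLOC][9-36 FREE]
Op 3: a = realloc(a, 9) -> a = 0; heap: [0-8 ALLOC][9-36 FREE]
Op 4: a = realloc(a, 9) -> a = 0; heap: [0-8 ALLOC][9-36 FREE]
Op 5: free(a) -> (freed a); heap: [0-36 FREE]
Op 6: b = malloc(5) -> b = 0; heap: [0-4 ALLOC][5-36 FREE]
Op 7: free(b) -> (freed b); heap: [0-36 FREE]
malloc(28): first-fit scan over [0-36 FREE] -> 0

Answer: 0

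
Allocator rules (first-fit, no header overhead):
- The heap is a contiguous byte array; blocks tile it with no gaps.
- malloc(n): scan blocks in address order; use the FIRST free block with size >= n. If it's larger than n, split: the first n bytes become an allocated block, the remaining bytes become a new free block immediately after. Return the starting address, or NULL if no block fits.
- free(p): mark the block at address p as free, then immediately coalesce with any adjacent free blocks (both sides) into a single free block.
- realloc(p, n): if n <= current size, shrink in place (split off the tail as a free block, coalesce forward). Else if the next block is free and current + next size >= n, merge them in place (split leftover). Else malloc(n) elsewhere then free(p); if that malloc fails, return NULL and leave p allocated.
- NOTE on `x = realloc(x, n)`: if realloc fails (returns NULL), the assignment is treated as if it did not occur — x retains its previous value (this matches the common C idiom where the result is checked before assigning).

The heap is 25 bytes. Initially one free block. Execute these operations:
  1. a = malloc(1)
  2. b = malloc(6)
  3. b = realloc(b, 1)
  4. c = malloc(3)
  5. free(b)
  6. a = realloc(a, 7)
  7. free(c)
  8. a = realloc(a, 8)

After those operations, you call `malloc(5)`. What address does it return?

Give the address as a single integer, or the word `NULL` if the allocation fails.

Op 1: a = malloc(1) -> a = 0; heap: [0-0 ALLOC][1-24 FREE]
Op 2: b = malloc(6) -> b = 1; heap: [0-0 ALLOC][1-6 ALLOC][7-24 FREE]
Op 3: b = realloc(b, 1) -> b = 1; heap: [0-0 ALLOC][1-1 ALLOC][2-24 FREE]
Op 4: c = malloc(3) -> c = 2; heap: [0-0 ALLOC][1-1 ALLOC][2-4 ALLOC][5-24 FREE]
Op 5: free(b) -> (freed b); heap: [0-0 ALLOC][1-1 FREE][2-4 ALLOC][5-24 FREE]
Op 6: a = realloc(a, 7) -> a = 5; heap: [0-1 FREE][2-4 ALLOC][5-11 ALLOC][12-24 FREE]
Op 7: free(c) -> (freed c); heap: [0-4 FREE][5-11 ALLOC][12-24 FREE]
Op 8: a = realloc(a, 8) -> a = 5; heap: [0-4 FREE][5-12 ALLOC][13-24 FREE]
malloc(5): first-fit scan over [0-4 FREE][5-12 ALLOC][13-24 FREE] -> 0

Answer: 0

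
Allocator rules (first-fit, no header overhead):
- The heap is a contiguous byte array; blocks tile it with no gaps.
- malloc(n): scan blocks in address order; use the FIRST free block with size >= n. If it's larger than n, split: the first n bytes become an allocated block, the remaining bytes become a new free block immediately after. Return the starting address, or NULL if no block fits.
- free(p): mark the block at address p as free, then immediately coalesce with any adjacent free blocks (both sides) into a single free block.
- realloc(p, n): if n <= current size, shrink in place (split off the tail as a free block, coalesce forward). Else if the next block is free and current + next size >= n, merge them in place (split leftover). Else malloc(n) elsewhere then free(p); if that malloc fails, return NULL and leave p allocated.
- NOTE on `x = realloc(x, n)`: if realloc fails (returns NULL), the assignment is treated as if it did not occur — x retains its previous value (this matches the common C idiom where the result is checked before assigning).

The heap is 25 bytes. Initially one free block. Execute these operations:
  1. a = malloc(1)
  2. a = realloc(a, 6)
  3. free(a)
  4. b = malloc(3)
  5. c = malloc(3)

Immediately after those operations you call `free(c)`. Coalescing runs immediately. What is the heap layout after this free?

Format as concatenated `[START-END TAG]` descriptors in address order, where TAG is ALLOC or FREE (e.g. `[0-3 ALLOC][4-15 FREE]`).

Op 1: a = malloc(1) -> a = 0; heap: [0-0 ALLOC][1-24 FREE]
Op 2: a = realloc(a, 6) -> a = 0; heap: [0-5 ALLOC][6-24 FREE]
Op 3: free(a) -> (freed a); heap: [0-24 FREE]
Op 4: b = malloc(3) -> b = 0; heap: [0-2 ALLOC][3-24 FREE]
Op 5: c = malloc(3) -> c = 3; heap: [0-2 ALLOC][3-5 ALLOC][6-24 FREE]
free(c): c = 3 -> block [3-5 ALLOC]; mark free, coalesce with adjacent free neighbors -> [0-2 ALLOC][3-24 FREE]

Answer: [0-2 ALLOC][3-24 FREE]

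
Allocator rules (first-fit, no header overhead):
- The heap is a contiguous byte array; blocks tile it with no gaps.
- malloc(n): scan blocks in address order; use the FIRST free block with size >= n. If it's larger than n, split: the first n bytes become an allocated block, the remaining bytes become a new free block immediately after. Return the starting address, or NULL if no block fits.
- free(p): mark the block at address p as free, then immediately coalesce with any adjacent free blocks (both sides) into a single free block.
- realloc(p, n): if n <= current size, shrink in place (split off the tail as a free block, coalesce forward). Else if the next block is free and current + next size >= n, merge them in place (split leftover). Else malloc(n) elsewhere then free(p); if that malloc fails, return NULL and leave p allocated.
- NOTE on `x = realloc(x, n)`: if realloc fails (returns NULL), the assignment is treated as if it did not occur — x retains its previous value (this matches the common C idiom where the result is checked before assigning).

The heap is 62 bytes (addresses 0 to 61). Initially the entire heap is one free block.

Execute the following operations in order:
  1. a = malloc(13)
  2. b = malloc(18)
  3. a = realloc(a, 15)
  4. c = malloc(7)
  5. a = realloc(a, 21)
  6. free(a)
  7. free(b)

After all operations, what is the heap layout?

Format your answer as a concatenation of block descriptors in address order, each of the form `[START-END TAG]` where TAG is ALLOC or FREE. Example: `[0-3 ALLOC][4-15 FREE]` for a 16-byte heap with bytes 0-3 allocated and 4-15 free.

Answer: [0-6 ALLOC][7-61 FREE]

Derivation:
Op 1: a = malloc(13) -> a = 0; heap: [0-12 ALLOC][13-61 FREE]
Op 2: b = malloc(18) -> b = 13; heap: [0-12 ALLOC][13-30 ALLOC][31-61 FREE]
Op 3: a = realloc(a, 15) -> a = 31; heap: [0-12 FREE][13-30 ALLOC][31-45 ALLOC][46-61 FREE]
Op 4: c = malloc(7) -> c = 0; heap: [0-6 ALLOC][7-12 FREE][13-30 ALLOC][31-45 ALLOC][46-61 FREE]
Op 5: a = realloc(a, 21) -> a = 31; heap: [0-6 ALLOC][7-12 FREE][13-30 ALLOC][31-51 ALLOC][52-61 FREE]
Op 6: free(a) -> (freed a); heap: [0-6 ALLOC][7-12 FREE][13-30 ALLOC][31-61 FREE]
Op 7: free(b) -> (freed b); heap: [0-6 ALLOC][7-61 FREE]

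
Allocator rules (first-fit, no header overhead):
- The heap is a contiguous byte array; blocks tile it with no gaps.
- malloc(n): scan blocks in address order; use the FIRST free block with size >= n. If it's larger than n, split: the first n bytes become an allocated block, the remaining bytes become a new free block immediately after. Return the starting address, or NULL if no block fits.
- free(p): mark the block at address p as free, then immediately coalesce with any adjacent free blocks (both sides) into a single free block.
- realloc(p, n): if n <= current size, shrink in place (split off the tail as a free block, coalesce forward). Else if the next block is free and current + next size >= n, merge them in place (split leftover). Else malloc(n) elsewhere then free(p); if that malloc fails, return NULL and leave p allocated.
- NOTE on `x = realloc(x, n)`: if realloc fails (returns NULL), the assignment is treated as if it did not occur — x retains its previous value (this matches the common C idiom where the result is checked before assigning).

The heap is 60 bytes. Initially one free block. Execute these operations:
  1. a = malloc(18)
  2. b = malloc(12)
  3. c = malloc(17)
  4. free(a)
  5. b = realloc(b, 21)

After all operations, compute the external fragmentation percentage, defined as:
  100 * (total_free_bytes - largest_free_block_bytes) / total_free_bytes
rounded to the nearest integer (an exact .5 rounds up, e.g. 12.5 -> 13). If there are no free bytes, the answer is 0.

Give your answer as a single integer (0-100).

Op 1: a = malloc(18) -> a = 0; heap: [0-17 ALLOC][18-59 FREE]
Op 2: b = malloc(12) -> b = 18; heap: [0-17 ALLOC][18-29 ALLOC][30-59 FREE]
Op 3: c = malloc(17) -> c = 30; heap: [0-17 ALLOC][18-29 ALLOC][30-46 ALLOC][47-59 FREE]
Op 4: free(a) -> (freed a); heap: [0-17 FREE][18-29 ALLOC][30-46 ALLOC][47-59 FREE]
Op 5: b = realloc(b, 21) -> NULL (b unchanged); heap: [0-17 FREE][18-29 ALLOC][30-46 ALLOC][47-59 FREE]
Free blocks: [18 13] total_free=31 largest=18 -> 100*(31-18)/31 = 1300/31 ≈ 41.935 -> rounds to 42

Answer: 42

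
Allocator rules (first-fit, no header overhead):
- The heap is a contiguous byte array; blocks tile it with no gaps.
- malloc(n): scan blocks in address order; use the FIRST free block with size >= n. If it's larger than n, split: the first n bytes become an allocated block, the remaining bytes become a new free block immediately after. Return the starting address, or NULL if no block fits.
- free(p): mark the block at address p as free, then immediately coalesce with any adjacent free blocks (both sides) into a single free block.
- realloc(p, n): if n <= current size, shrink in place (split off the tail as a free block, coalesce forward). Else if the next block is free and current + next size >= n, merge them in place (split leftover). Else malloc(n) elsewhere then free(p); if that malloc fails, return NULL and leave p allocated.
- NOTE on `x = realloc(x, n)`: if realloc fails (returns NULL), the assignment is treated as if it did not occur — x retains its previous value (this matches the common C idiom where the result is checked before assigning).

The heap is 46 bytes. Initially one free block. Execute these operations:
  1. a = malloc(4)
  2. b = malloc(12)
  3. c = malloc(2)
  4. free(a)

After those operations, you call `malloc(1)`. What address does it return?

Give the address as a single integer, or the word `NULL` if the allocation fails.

Answer: 0

Derivation:
Op 1: a = malloc(4) -> a = 0; heap: [0-3 ALLOC][4-45 FREE]
Op 2: b = malloc(12) -> b = 4; heap: [0-3 ALLOC][4-15 ALLOC][16-45 FREE]
Op 3: c = malloc(2) -> c = 16; heap: [0-3 ALLOC][4-15 ALLOC][16-17 ALLOC][18-45 FREE]
Op 4: free(a) -> (freed a); heap: [0-3 FREE][4-15 ALLOC][16-17 ALLOC][18-45 FREE]
malloc(1): first-fit scan over [0-3 FREE][4-15 ALLOC][16-17 ALLOC][18-45 FREE] -> 0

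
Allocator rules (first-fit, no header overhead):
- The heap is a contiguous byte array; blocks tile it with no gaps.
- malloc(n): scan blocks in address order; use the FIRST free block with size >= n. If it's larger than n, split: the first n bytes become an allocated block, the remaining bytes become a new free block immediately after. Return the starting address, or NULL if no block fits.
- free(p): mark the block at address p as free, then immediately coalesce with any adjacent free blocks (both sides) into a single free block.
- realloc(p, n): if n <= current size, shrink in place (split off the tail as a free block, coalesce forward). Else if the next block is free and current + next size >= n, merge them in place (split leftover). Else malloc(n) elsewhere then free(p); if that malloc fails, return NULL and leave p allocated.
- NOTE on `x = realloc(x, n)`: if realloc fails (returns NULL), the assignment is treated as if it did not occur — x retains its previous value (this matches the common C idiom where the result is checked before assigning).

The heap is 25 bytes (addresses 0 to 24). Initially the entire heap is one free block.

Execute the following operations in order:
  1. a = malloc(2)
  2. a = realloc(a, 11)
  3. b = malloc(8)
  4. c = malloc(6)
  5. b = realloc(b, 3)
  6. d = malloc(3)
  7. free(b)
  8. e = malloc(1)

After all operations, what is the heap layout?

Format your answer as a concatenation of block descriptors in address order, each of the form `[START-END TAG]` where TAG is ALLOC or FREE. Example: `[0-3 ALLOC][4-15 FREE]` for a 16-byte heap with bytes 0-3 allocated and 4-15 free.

Op 1: a = malloc(2) -> a = 0; heap: [0-1 ALLOC][2-24 FREE]
Op 2: a = realloc(a, 11) -> a = 0; heap: [0-10 ALLOC][11-24 FREE]
Op 3: b = malloc(8) -> b = 11; heap: [0-10 ALLOC][11-18 ALLOC][19-24 FREE]
Op 4: c = malloc(6) -> c = 19; heap: [0-10 ALLOC][11-18 ALLOC][19-24 ALLOC]
Op 5: b = realloc(b, 3) -> b = 11; heap: [0-10 ALLOC][11-13 ALLOC][14-18 FREE][19-24 ALLOC]
Op 6: d = malloc(3) -> d = 14; heap: [0-10 ALLOC][11-13 ALLOC][14-16 ALLOC][17-18 FREE][19-24 ALLOC]
Op 7: free(b) -> (freed b); heap: [0-10 ALLOC][11-13 FREE][14-16 ALLOC][17-18 FREE][19-24 ALLOC]
Op 8: e = malloc(1) -> e = 11; heap: [0-10 ALLOC][11-11 ALLOC][12-13 FREE][14-16 ALLOC][17-18 FREE][19-24 ALLOC]

Answer: [0-10 ALLOC][11-11 ALLOC][12-13 FREE][14-16 ALLOC][17-18 FREE][19-24 ALLOC]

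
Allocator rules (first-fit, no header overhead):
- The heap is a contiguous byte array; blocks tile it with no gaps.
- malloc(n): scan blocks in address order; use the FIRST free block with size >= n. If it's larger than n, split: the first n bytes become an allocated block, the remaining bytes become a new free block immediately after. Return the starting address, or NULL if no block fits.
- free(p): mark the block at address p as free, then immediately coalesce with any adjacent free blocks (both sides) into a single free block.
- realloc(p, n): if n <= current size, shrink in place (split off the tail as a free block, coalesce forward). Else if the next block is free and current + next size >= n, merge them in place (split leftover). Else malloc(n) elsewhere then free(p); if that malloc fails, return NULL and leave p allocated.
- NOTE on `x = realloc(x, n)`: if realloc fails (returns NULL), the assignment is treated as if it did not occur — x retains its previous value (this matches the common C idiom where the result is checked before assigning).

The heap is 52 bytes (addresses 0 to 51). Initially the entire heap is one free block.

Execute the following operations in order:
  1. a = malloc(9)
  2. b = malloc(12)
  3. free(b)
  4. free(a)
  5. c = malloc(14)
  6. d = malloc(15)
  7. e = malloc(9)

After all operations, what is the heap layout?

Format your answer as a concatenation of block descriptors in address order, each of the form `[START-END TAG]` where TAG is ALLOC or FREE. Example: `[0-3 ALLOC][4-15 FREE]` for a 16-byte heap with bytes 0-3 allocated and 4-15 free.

Op 1: a = malloc(9) -> a = 0; heap: [0-8 ALLOC][9-51 FREE]
Op 2: b = malloc(12) -> b = 9; heap: [0-8 ALLOC][9-20 ALLOC][21-51 FREE]
Op 3: free(b) -> (freed b); heap: [0-8 ALLOC][9-51 FREE]
Op 4: free(a) -> (freed a); heap: [0-51 FREE]
Op 5: c = malloc(14) -> c = 0; heap: [0-13 ALLOC][14-51 FREE]
Op 6: d = malloc(15) -> d = 14; heap: [0-13 ALLOC][14-28 ALLOC][29-51 FREE]
Op 7: e = malloc(9) -> e = 29; heap: [0-13 ALLOC][14-28 ALLOC][29-37 ALLOC][38-51 FREE]

Answer: [0-13 ALLOC][14-28 ALLOC][29-37 ALLOC][38-51 FREE]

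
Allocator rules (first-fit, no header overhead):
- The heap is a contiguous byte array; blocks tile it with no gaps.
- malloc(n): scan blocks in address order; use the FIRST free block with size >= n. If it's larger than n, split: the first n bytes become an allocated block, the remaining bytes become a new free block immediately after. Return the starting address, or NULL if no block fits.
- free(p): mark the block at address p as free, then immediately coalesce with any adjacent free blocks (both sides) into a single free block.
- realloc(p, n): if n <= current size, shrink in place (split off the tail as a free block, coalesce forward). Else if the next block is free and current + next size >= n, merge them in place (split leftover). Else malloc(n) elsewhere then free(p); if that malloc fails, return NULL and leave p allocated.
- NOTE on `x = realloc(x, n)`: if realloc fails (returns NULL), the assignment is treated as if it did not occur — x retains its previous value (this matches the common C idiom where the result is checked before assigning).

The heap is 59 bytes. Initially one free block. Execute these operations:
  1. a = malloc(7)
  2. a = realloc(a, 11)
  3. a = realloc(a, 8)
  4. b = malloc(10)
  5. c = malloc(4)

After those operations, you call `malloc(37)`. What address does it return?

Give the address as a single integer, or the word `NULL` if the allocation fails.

Op 1: a = malloc(7) -> a = 0; heap: [0-6 ALLOC][7-58 FREE]
Op 2: a = realloc(a, 11) -> a = 0; heap: [0-10 ALLOC][11-58 FREE]
Op 3: a = realloc(a, 8) -> a = 0; heap: [0-7 ALLOC][8-58 FREE]
Op 4: b = malloc(10) -> b = 8; heap: [0-7 ALLOC][8-17 ALLOC][18-58 FREE]
Op 5: c = malloc(4) -> c = 18; heap: [0-7 ALLOC][8-17 ALLOC][18-21 ALLOC][22-58 FREE]
malloc(37): first-fit scan over [0-7 ALLOC][8-17 ALLOC][18-21 ALLOC][22-58 FREE] -> 22

Answer: 22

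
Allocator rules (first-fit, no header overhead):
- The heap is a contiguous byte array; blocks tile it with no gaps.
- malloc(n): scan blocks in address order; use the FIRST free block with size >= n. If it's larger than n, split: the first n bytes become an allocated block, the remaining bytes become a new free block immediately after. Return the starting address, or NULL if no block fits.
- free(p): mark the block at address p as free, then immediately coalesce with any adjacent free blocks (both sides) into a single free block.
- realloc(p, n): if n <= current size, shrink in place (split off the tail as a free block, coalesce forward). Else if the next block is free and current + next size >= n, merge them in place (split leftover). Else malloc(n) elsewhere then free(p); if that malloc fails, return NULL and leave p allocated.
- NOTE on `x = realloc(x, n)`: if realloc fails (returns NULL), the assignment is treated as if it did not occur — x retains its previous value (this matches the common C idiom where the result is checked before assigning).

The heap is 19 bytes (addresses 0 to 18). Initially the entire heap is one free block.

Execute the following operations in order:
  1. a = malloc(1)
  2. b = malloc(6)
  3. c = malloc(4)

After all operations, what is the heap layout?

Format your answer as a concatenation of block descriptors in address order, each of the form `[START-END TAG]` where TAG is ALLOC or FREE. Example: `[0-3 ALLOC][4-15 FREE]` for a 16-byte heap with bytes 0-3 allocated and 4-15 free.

Op 1: a = malloc(1) -> a = 0; heap: [0-0 ALLOC][1-18 FREE]
Op 2: b = malloc(6) -> b = 1; heap: [0-0 ALLOC][1-6 ALLOC][7-18 FREE]
Op 3: c = malloc(4) -> c = 7; heap: [0-0 ALLOC][1-6 ALLOC][7-10 ALLOC][11-18 FREE]

Answer: [0-0 ALLOC][1-6 ALLOC][7-10 ALLOC][11-18 FREE]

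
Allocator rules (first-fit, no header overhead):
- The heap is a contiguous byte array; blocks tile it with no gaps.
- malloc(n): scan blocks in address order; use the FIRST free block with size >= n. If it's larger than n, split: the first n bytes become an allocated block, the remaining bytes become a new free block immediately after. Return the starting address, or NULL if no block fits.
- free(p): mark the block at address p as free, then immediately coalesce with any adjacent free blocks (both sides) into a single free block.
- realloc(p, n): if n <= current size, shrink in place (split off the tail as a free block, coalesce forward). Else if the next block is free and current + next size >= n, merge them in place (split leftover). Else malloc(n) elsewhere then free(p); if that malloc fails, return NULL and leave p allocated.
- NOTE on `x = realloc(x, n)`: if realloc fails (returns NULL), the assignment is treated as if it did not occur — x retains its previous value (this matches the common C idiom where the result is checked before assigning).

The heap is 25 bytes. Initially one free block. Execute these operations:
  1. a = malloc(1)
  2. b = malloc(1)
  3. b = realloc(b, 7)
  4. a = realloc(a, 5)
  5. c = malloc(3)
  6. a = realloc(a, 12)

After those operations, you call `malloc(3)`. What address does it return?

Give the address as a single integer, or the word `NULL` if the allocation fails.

Op 1: a = malloc(1) -> a = 0; heap: [0-0 ALLOC][1-24 FREE]
Op 2: b = malloc(1) -> b = 1; heap: [0-0 ALLOC][1-1 ALLOC][2-24 FREE]
Op 3: b = realloc(b, 7) -> b = 1; heap: [0-0 ALLOC][1-7 ALLOC][8-24 FREE]
Op 4: a = realloc(a, 5) -> a = 8; heap: [0-0 FREE][1-7 ALLOC][8-12 ALLOC][13-24 FREE]
Op 5: c = malloc(3) -> c = 13; heap: [0-0 FREE][1-7 ALLOC][8-12 ALLOC][13-15 ALLOC][16-24 FREE]
Op 6: a = realloc(a, 12) -> NULL (a unchanged); heap: [0-0 FREE][1-7 ALLOC][8-12 ALLOC][13-15 ALLOC][16-24 FREE]
malloc(3): first-fit scan over [0-0 FREE][1-7 ALLOC][8-12 ALLOC][13-15 ALLOC][16-24 FREE] -> 16

Answer: 16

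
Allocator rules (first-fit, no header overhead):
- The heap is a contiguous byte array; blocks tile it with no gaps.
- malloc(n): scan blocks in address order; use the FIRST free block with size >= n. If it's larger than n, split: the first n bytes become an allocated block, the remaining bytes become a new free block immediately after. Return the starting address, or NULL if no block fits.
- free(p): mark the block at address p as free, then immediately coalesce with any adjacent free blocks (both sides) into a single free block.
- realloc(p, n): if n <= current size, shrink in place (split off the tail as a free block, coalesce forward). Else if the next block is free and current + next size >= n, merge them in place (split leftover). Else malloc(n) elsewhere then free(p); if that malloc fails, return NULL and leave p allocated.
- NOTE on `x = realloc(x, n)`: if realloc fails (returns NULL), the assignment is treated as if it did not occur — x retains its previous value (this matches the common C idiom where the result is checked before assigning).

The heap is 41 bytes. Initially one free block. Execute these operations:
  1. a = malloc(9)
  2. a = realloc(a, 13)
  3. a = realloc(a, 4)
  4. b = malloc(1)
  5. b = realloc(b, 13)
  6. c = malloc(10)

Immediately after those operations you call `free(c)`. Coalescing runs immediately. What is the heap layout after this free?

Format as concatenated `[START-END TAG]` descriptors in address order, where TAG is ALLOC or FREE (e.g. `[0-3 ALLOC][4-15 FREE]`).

Answer: [0-3 ALLOC][4-16 ALLOC][17-40 FREE]

Derivation:
Op 1: a = malloc(9) -> a = 0; heap: [0-8 ALLOC][9-40 FREE]
Op 2: a = realloc(a, 13) -> a = 0; heap: [0-12 ALLOC][13-40 FREE]
Op 3: a = realloc(a, 4) -> a = 0; heap: [0-3 ALLOC][4-40 FREE]
Op 4: b = malloc(1) -> b = 4; heap: [0-3 ALLOC][4-4 ALLOC][5-40 FREE]
Op 5: b = realloc(b, 13) -> b = 4; heap: [0-3 ALLOC][4-16 ALLOC][17-40 FREE]
Op 6: c = malloc(10) -> c = 17; heap: [0-3 ALLOC][4-16 ALLOC][17-26 ALLOC][27-40 FREE]
free(c): c = 17 -> block [17-26 ALLOC]; mark free, coalesce with adjacent free neighbors -> [0-3 ALLOC][4-16 ALLOC][17-40 FREE]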